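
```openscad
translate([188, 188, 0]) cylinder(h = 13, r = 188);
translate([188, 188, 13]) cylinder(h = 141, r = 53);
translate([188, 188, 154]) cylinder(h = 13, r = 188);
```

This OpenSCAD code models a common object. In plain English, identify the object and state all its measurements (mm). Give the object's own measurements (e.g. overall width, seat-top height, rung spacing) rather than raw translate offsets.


A spool: two coaxial disc flanges of radius 188 mm and thickness 13 mm, joined by a core cylinder of radius 53 mm and height 141 mm. The lower flange rests on z = 0 and the three cylinders share a vertical axis.


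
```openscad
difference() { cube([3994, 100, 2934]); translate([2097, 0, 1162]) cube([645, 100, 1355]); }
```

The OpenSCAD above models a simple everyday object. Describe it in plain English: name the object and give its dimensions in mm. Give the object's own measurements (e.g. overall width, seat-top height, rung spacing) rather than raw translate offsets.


A wall 3994 mm long (x), 100 mm thick (y), 2934 mm tall, with a rectangular window opening cut through it. The opening is 645 mm wide and 1355 mm tall; its sill is at z = 1162 mm and its near (−x) edge is 2097 mm from the wall's −x end. The opening passes through the full wall thickness.


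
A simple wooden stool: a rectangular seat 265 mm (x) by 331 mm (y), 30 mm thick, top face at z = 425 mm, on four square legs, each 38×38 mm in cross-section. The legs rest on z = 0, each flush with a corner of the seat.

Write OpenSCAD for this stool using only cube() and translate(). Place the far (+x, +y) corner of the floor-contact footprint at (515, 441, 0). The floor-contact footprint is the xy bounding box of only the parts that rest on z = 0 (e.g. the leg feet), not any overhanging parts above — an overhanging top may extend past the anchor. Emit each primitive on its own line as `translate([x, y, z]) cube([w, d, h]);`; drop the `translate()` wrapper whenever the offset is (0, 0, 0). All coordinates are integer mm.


translate([250, 110, 395]) cube([265, 331, 30]);
translate([250, 110, 0]) cube([38, 38, 395]);
translate([477, 110, 0]) cube([38, 38, 395]);
translate([250, 403, 0]) cube([38, 38, 395]);
translate([477, 403, 0]) cube([38, 38, 395]);


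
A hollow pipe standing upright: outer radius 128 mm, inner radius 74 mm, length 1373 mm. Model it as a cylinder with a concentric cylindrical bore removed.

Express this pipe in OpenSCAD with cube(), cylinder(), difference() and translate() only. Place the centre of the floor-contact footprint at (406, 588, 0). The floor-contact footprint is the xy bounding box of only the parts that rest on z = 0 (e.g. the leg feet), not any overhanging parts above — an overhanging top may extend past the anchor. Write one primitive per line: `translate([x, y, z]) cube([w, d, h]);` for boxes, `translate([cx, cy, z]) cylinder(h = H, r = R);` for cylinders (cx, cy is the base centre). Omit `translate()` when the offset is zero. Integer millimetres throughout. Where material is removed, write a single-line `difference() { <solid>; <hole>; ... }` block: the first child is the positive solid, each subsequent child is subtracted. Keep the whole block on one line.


difference() { translate([406, 588, 0]) cylinder(h = 1373, r = 128); translate([406, 588, 0]) cylinder(h = 1373, r = 74); }


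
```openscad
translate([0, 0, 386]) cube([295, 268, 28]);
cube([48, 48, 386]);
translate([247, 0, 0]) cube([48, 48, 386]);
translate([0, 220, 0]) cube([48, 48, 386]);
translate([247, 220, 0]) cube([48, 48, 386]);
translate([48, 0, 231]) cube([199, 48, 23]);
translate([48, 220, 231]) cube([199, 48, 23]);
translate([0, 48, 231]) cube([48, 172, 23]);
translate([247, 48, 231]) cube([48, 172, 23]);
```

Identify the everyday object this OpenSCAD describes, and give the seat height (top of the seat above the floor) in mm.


A stool. The seat height is 414 mm.

A 295×268×28 slab at z = 386 on four corner posts — a stool. The seat top is 386 + 28 = 414 mm.


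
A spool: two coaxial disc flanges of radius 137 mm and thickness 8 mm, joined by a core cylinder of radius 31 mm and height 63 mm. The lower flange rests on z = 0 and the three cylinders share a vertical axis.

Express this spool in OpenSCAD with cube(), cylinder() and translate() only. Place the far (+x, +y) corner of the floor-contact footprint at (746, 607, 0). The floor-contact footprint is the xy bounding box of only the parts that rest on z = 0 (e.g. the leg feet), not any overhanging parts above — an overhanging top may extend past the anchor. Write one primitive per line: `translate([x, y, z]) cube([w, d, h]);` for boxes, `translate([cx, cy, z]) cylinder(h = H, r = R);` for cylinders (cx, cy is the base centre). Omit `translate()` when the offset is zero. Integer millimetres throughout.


translate([609, 470, 0]) cylinder(h = 8, r = 137);
translate([609, 470, 8]) cylinder(h = 63, r = 31);
translate([609, 470, 71]) cylinder(h = 8, r = 137);


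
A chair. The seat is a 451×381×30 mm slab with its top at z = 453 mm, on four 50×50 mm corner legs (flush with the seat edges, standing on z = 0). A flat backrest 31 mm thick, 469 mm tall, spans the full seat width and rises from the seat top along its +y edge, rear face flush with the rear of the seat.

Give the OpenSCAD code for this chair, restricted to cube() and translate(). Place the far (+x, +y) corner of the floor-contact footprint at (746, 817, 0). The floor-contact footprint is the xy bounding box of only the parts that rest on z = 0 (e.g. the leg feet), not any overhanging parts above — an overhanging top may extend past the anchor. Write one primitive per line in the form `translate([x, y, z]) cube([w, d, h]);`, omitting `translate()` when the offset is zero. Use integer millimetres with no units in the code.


translate([295, 436, 423]) cube([451, 381, 30]);
translate([295, 436, 0]) cube([50, 50, 423]);
translate([696, 436, 0]) cube([50, 50, 423]);
translate([295, 767, 0]) cube([50, 50, 423]);
translate([696, 767, 0]) cube([50, 50, 423]);
translate([295, 786, 453]) cube([451, 31, 469]);


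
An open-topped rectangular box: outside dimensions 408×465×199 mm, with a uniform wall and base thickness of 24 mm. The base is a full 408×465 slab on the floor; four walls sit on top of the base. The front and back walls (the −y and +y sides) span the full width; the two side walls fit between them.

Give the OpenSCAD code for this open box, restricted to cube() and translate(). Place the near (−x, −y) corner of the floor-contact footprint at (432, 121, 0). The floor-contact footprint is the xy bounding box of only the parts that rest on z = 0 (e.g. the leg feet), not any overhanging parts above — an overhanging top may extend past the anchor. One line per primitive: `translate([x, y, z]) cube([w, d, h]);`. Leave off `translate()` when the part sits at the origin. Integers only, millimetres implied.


translate([432, 121, 0]) cube([408, 465, 24]);
translate([432, 121, 24]) cube([408, 24, 175]);
translate([432, 562, 24]) cube([408, 24, 175]);
translate([432, 145, 24]) cube([24, 417, 175]);
translate([816, 145, 24]) cube([24, 417, 175]);


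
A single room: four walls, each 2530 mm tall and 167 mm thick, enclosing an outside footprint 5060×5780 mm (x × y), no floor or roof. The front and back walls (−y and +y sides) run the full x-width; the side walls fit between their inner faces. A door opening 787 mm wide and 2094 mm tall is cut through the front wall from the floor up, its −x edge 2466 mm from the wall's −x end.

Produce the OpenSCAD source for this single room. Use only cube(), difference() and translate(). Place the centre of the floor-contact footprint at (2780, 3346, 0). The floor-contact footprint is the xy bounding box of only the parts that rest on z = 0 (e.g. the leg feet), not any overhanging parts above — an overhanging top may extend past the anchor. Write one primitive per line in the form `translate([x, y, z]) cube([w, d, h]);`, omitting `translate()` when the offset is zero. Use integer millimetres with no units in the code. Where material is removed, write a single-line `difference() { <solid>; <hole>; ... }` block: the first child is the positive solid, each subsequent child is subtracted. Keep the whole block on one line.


difference() { translate([250, 456, 0]) cube([5060, 167, 2530]); translate([2716, 456, 0]) cube([787, 167, 2094]); }
translate([250, 6069, 0]) cube([5060, 167, 2530]);
translate([250, 623, 0]) cube([167, 5446, 2530]);
translate([5143, 623, 0]) cube([167, 5446, 2530]);


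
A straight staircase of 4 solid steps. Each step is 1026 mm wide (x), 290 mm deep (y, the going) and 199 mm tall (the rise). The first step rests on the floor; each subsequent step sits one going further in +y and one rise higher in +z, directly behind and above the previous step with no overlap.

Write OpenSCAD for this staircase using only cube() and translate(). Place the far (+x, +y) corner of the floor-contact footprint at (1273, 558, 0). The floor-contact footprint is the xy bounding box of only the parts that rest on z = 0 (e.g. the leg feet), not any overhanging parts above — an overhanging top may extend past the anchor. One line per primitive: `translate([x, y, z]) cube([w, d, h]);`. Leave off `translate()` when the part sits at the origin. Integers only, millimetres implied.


translate([247, 268, 0]) cube([1026, 290, 199]);
translate([247, 558, 199]) cube([1026, 290, 199]);
translate([247, 848, 398]) cube([1026, 290, 199]);
translate([247, 1138, 597]) cube([1026, 290, 199]);


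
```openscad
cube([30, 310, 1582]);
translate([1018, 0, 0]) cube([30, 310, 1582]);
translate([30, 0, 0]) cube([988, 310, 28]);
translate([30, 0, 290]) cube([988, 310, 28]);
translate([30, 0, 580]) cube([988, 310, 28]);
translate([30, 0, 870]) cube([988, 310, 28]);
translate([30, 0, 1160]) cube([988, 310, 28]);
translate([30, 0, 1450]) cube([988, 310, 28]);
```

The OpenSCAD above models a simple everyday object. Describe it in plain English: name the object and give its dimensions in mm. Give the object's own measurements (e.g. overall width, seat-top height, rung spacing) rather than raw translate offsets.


An open bookshelf. Two side panels, each 30 mm thick, 310 mm deep and 1582 mm tall, stand 1048 mm apart (outside-to-outside). Between them sit 6 shelves, each 28 mm thick and 310 mm deep, spanning the full gap between the sides. The bottom shelf rests on the floor (its underside at z = 0) and the clear gap between one shelf's top and the next shelf's underside is 262 mm.


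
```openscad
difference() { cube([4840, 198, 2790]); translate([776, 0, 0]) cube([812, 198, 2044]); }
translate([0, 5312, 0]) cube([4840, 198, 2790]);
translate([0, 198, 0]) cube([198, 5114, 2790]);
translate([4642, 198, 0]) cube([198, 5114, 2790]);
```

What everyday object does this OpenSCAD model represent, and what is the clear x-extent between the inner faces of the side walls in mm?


A single room. The interior width is 4444 mm.

Four walls enclosing a rectangle with a door in the front wall — a room. Outside width 4840 minus two 198 mm walls gives 4444 mm.


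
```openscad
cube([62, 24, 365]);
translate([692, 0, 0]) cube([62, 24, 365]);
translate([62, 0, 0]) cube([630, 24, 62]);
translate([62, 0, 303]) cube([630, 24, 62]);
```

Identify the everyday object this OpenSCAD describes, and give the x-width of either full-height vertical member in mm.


A picture frame. The border width is 62 mm.

Four thin pieces enclosing a rectangular opening — a picture frame. The two full-height stiles are 365 mm tall; the top rail sits at z = 303 and is 62 mm tall, so the border above the opening is 365 − 303 = 62 mm, matching the stile x-width.


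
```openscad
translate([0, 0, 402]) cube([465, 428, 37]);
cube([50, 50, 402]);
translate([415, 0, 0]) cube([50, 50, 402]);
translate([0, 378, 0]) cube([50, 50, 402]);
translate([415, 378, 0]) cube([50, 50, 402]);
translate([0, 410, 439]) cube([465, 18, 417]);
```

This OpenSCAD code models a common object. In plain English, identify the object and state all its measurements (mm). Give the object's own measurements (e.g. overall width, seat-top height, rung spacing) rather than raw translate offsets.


A chair. The seat is a 465×428×37 mm slab with its top at z = 439 mm, on four 50×50 mm corner legs (flush with the seat edges, standing on z = 0). A flat backrest 18 mm thick, 417 mm tall, spans the full seat width and rises from the seat top along its +y edge, rear face flush with the rear of the seat.


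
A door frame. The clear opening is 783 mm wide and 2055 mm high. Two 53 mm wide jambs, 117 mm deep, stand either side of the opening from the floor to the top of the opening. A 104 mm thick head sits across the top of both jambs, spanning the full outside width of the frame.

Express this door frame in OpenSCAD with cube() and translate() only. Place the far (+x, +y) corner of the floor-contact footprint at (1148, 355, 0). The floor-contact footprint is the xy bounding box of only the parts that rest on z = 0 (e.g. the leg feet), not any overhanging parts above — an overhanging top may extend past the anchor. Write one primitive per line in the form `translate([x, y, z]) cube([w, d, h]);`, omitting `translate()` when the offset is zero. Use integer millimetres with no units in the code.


translate([259, 238, 0]) cube([53, 117, 2055]);
translate([1095, 238, 0]) cube([53, 117, 2055]);
translate([259, 238, 2055]) cube([889, 117, 104]);


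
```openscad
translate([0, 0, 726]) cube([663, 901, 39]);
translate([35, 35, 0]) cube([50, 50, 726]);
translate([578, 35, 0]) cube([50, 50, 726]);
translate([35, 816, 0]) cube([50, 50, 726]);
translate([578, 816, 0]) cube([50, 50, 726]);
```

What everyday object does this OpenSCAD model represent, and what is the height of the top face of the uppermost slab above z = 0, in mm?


A table. The table height is 765 mm.

A 663×901×39 slab sits at z = 726 on four 50 mm square posts — a table. The top surface is at 726 + 39 = 765 mm.


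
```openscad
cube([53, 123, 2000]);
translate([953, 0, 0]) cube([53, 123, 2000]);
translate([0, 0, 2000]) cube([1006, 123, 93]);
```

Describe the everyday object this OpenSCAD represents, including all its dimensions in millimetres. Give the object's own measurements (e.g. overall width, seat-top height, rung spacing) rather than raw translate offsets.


A door frame. The clear opening is 900 mm wide and 2000 mm high. Two 53 mm wide jambs, 123 mm deep, stand either side of the opening from the floor to the top of the opening. A 93 mm thick head sits across the top of both jambs, spanning the full outside width of the frame.


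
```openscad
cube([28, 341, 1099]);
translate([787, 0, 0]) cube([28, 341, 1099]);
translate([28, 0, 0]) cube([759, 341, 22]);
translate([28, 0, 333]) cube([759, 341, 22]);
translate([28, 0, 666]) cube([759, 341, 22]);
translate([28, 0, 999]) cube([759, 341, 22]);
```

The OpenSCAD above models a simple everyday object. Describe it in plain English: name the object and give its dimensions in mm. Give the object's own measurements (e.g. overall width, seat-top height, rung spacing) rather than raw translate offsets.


An open bookshelf. Two side panels, each 28 mm thick, 341 mm deep and 1099 mm tall, stand 815 mm apart (outside-to-outside). Between them sit 4 shelves, each 22 mm thick and 341 mm deep, spanning the full gap between the sides. The bottom shelf rests on the floor (its underside at z = 0) and the clear gap between one shelf's top and the next shelf's underside is 311 mm.


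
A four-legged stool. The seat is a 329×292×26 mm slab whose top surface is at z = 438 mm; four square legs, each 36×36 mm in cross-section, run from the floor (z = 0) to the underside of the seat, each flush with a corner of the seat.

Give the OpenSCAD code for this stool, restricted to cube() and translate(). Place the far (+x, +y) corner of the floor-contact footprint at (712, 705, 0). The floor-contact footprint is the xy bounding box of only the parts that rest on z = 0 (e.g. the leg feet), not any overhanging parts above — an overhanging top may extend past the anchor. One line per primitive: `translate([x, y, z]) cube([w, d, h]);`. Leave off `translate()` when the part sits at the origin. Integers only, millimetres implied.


translate([383, 413, 412]) cube([329, 292, 26]);
translate([383, 413, 0]) cube([36, 36, 412]);
translate([676, 413, 0]) cube([36, 36, 412]);
translate([383, 669, 0]) cube([36, 36, 412]);
translate([676, 669, 0]) cube([36, 36, 412]);


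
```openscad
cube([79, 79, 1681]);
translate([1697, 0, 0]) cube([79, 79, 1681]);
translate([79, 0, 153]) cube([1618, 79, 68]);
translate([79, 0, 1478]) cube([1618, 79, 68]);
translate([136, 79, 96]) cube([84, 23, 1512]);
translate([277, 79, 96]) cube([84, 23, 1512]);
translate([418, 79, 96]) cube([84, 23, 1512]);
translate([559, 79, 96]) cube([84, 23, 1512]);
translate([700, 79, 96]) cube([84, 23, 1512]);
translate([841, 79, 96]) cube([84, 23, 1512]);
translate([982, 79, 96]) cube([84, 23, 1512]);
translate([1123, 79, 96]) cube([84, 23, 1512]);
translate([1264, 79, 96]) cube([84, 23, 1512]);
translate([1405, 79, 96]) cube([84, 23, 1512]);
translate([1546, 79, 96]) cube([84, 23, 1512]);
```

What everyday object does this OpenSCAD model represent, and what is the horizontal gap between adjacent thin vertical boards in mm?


A fence section. The picket gap is 57 mm.

Two posts, two rails, 11 pickets — a fence section. Span 1618 mm holds 11 pickets of 84 mm with 12 equal gaps: ⌊(1618 − 11·84) / 12⌋ = 57 mm.


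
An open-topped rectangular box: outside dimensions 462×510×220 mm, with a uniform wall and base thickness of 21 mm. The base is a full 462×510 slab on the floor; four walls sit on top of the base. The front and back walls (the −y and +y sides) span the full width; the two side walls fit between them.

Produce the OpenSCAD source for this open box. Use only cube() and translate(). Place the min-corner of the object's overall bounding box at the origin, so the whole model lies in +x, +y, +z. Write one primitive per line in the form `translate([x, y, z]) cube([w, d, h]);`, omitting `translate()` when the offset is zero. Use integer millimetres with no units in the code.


cube([462, 510, 21]);
translate([0, 0, 21]) cube([462, 21, 199]);
translate([0, 489, 21]) cube([462, 21, 199]);
translate([0, 21, 21]) cube([21, 468, 199]);
translate([441, 21, 21]) cube([21, 468, 199]);


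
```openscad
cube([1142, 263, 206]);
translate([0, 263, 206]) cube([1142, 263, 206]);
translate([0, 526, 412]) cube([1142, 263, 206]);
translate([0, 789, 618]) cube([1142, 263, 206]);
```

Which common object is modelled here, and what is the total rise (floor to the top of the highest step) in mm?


A staircase. The total rise is 824 mm.

4 identical blocks, each offset up and back from the previous — a staircase. Each step is 206 mm tall and there are 4 of them, so the total rise is 4 × 206 = 824 mm.


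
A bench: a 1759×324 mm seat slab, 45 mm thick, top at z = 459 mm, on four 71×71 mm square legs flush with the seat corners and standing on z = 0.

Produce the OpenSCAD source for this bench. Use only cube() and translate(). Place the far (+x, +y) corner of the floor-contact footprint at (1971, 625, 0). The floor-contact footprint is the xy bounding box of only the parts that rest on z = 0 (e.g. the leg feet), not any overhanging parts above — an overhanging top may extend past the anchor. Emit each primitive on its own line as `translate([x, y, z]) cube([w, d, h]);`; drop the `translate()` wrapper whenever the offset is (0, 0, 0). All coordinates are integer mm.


// leg_h = 459 − 45 = 414
translate([212, 301, 414]) cube([1759, 324, 45]);
translate([212, 301, 0]) cube([71, 71, 414]);
translate([212, 554, 0]) cube([71, 71, 414]);
translate([1900, 301, 0]) cube([71, 71, 414]);
translate([1900, 554, 0]) cube([71, 71, 414]);


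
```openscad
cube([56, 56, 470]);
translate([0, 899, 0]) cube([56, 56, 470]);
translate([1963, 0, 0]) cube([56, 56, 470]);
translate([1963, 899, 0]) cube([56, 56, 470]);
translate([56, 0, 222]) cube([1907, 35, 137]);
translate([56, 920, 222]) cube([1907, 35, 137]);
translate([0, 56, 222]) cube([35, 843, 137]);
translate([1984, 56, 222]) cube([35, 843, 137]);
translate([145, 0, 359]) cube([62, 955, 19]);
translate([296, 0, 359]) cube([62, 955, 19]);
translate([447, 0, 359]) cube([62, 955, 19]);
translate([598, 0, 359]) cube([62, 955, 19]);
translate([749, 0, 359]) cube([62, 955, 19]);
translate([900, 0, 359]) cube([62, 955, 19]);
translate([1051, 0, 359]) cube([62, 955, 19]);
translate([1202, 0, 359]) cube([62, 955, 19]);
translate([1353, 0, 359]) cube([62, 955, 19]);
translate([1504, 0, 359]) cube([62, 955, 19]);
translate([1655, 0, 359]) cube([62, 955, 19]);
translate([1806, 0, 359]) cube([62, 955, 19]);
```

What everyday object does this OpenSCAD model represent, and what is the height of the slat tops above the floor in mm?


A bed frame. The slat-top height is 378 mm.

Four posts, four rails, and a row of slats — a bed frame. Slats sit on the rails at z = 222 + 137 = 359; with slat thickness 19, the top is 378 mm.


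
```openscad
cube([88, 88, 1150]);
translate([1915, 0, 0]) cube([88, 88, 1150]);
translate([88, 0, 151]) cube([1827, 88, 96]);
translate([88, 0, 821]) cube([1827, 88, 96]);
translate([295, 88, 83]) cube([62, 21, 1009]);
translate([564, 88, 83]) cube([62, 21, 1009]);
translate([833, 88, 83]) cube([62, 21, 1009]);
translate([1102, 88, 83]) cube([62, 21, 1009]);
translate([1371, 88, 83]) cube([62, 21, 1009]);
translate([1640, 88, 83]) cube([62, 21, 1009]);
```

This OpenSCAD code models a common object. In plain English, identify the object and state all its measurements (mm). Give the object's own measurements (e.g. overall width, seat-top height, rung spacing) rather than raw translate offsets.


A fence section. Two 88×88 mm posts, 1150 mm tall, stand on the floor with a clear span of 1827 mm between their inner faces. Two horizontal rails of 88×96 mm section span the gap between the posts with their undersides at z = 151 mm and z = 821 mm, flush with the posts' −y face. 6 pickets, each 62 mm wide, 21 mm thick and 1009 mm tall, are fixed to the +y face of the rails with their bottoms at z = 83 mm, spaced across the span with a 207 mm gap after the −x post and between neighbouring pickets, with 213 mm left before the +x post.


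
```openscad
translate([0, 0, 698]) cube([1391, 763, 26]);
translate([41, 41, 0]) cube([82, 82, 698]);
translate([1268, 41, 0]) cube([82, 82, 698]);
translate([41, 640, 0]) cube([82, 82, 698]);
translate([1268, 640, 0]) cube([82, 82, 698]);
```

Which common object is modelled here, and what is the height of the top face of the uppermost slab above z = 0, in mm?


A table. The table height is 724 mm.

A 1391×763×26 slab sits at z = 698 on four 82 mm square posts — a table. The top surface is at 698 + 26 = 724 mm.


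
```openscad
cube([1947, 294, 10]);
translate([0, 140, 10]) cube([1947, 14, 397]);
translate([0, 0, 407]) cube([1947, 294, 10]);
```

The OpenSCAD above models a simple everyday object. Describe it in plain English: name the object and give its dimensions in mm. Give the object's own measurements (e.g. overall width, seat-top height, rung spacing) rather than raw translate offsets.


An I-beam lying along x, 1947 mm long. Overall section height 417 mm. Two flanges 294 mm wide (y) and 10 mm thick, one on the floor and one at the top; a web 14 mm thick runs between them, centred on the flange width.


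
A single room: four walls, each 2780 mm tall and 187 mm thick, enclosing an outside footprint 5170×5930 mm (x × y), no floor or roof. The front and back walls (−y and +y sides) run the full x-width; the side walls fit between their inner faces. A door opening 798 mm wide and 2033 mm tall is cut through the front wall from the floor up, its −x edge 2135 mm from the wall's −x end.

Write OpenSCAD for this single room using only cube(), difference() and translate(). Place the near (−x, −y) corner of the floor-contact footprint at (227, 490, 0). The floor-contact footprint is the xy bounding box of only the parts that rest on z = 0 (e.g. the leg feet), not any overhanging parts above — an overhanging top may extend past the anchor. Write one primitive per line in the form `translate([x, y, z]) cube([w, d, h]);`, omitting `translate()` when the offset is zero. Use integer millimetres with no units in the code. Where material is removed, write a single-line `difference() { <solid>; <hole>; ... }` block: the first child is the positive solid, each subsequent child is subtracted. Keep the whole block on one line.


difference() { translate([227, 490, 0]) cube([5170, 187, 2780]); translate([2362, 490, 0]) cube([798, 187, 2033]); }
translate([227, 6233, 0]) cube([5170, 187, 2780]);
translate([227, 677, 0]) cube([187, 5556, 2780]);
translate([5210, 677, 0]) cube([187, 5556, 2780]);


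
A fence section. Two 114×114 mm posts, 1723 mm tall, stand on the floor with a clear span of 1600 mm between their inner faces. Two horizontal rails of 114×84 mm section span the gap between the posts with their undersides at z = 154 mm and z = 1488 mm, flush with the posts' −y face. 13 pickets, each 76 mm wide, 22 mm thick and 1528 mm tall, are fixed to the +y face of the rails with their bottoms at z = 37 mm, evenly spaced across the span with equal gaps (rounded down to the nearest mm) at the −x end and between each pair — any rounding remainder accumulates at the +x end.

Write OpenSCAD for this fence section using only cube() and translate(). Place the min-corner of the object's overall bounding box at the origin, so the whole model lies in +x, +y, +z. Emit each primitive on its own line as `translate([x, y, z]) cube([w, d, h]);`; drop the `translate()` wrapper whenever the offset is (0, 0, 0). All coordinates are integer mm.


cube([114, 114, 1723]);
translate([1714, 0, 0]) cube([114, 114, 1723]);
translate([114, 0, 154]) cube([1600, 114, 84]);
translate([114, 0, 1488]) cube([1600, 114, 84]);
translate([157, 114, 37]) cube([76, 22, 1528]);
translate([276, 114, 37]) cube([76, 22, 1528]);
translate([395, 114, 37]) cube([76, 22, 1528]);
translate([514, 114, 37]) cube([76, 22, 1528]);
translate([633, 114, 37]) cube([76, 22, 1528]);
translate([752, 114, 37]) cube([76, 22, 1528]);
translate([871, 114, 37]) cube([76, 22, 1528]);
translate([990, 114, 37]) cube([76, 22, 1528]);
translate([1109, 114, 37]) cube([76, 22, 1528]);
translate([1228, 114, 37]) cube([76, 22, 1528]);
translate([1347, 114, 37]) cube([76, 22, 1528]);
translate([1466, 114, 37]) cube([76, 22, 1528]);
translate([1585, 114, 37]) cube([76, 22, 1528]);


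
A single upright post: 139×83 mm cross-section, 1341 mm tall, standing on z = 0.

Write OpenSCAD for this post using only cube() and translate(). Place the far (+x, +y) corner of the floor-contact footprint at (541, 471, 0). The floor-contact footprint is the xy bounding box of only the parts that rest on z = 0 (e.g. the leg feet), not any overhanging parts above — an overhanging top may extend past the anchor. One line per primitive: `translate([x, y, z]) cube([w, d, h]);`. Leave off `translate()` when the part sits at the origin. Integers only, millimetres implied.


translate([402, 388, 0]) cube([139, 83, 1341]);


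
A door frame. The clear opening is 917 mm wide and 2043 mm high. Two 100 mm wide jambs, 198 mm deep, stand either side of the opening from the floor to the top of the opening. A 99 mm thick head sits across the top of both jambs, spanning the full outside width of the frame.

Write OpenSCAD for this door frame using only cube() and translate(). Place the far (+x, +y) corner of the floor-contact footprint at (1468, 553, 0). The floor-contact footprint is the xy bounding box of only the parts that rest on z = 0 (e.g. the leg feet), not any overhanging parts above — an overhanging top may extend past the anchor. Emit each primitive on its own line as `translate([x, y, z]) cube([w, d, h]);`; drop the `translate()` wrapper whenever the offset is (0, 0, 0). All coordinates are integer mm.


translate([351, 355, 0]) cube([100, 198, 2043]);
translate([1368, 355, 0]) cube([100, 198, 2043]);
translate([351, 355, 2043]) cube([1117, 198, 99]);


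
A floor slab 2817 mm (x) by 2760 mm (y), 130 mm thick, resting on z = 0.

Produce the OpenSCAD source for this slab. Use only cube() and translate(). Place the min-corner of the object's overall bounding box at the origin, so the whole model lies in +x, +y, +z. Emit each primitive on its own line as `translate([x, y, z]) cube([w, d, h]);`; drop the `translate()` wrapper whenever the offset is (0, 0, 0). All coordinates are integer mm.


cube([2817, 2760, 130]);


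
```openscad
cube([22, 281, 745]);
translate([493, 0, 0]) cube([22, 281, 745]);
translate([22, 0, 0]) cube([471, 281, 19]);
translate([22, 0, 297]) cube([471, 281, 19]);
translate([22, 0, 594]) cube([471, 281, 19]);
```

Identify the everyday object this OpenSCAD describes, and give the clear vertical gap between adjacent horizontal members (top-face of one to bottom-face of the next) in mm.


A bookshelf. The clear shelf gap is 278 mm.

Two tall side panels with 3 horizontal boards between them — a bookshelf. The first two shelf undersides are at z = 0 and z = 297; with shelf thickness 19, the clear gap is 297 − 0 − 19 = 278 mm.


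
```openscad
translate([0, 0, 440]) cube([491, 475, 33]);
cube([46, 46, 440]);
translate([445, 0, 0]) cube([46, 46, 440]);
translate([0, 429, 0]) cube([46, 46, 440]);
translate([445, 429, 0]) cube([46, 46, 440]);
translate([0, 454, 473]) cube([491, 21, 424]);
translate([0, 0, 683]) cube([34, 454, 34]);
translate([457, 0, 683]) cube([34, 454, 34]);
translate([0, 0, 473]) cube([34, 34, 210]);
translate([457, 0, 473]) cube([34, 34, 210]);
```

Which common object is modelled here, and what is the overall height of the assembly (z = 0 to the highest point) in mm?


A chair. The overall height is 897 mm.

A slab on four corner posts with a tall panel at the back — a chair. The seat slab sits at z = 440 with thickness 33, and the 424 mm backrest starts at the seat top, so the overall height is 440 + 33 + 424 = 897 mm.


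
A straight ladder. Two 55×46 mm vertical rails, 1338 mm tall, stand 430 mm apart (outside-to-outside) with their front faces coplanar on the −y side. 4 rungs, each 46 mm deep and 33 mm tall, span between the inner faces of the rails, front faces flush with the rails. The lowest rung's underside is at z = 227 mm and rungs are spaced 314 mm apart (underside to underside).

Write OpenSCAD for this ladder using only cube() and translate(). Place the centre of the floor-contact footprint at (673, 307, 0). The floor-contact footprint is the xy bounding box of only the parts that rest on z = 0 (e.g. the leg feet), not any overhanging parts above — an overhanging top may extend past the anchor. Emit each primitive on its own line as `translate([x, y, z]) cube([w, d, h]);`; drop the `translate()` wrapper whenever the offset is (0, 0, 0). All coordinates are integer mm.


translate([458, 284, 0]) cube([55, 46, 1338]);
translate([833, 284, 0]) cube([55, 46, 1338]);
translate([513, 284, 227]) cube([320, 46, 33]);
translate([513, 284, 541]) cube([320, 46, 33]);
translate([513, 284, 855]) cube([320, 46, 33]);
translate([513, 284, 1169]) cube([320, 46, 33]);


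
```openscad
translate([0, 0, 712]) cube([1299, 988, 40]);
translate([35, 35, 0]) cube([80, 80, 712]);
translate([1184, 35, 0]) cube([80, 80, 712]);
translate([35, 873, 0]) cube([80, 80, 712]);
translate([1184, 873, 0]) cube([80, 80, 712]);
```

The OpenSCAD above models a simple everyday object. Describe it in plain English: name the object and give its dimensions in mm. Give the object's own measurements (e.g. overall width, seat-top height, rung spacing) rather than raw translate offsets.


A table: top 1299 mm (x) × 988 mm (y), 40 mm thick, upper face at z = 752 mm, on four 80×80 mm square legs, each inset 35 mm from the nearest pair of top edges from z = 0 to the bottom of the top.


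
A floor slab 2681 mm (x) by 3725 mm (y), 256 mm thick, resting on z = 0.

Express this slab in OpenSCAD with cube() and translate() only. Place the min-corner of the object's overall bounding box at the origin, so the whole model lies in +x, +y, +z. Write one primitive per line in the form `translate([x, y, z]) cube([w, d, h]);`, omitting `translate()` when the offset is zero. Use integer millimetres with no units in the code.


cube([2681, 3725, 256]);


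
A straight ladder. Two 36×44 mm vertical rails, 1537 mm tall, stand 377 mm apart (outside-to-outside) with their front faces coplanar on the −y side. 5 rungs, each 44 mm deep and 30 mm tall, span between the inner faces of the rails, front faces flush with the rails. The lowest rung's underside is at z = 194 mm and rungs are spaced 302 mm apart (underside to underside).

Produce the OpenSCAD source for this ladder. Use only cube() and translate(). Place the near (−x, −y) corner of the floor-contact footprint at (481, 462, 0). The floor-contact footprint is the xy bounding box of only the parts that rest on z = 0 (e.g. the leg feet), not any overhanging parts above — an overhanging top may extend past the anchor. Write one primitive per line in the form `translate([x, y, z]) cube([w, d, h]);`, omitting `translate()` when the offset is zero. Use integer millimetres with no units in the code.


// rung span = 377 - 2*36 = 305
// rung[k] z = 194 + k*302
translate([481, 462, 0]) cube([36, 44, 1537]);
translate([822, 462, 0]) cube([36, 44, 1537]);
translate([517, 462, 194]) cube([305, 44, 30]);
translate([517, 462, 496]) cube([305, 44, 30]);
translate([517, 462, 798]) cube([305, 44, 30]);
translate([517, 462, 1100]) cube([305, 44, 30]);
translate([517, 462, 1402]) cube([305, 44, 30]);


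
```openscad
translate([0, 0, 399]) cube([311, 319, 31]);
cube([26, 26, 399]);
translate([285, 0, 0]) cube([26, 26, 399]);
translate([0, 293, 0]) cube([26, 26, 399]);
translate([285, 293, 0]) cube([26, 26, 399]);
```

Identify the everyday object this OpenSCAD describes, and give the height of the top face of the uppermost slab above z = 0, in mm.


A stool. The seat height is 430 mm.

A 311×319×31 slab at z = 399 on four corner posts — a stool. The seat top is 399 + 31 = 430 mm.


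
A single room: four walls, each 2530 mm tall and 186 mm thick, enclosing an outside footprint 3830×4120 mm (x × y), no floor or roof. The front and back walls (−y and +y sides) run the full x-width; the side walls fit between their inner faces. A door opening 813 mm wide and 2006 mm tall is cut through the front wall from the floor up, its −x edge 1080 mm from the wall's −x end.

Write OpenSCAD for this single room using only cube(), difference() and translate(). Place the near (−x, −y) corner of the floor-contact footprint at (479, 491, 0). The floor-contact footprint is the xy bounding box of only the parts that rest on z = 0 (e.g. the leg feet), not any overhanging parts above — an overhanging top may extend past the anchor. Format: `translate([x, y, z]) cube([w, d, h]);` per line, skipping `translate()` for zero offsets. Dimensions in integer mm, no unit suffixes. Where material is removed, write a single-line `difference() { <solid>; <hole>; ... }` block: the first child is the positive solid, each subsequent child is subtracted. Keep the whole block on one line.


difference() { translate([479, 491, 0]) cube([3830, 186, 2530]); translate([1559, 491, 0]) cube([813, 186, 2006]); }
translate([479, 4425, 0]) cube([3830, 186, 2530]);
translate([479, 677, 0]) cube([186, 3748, 2530]);
translate([4123, 677, 0]) cube([186, 3748, 2530]);


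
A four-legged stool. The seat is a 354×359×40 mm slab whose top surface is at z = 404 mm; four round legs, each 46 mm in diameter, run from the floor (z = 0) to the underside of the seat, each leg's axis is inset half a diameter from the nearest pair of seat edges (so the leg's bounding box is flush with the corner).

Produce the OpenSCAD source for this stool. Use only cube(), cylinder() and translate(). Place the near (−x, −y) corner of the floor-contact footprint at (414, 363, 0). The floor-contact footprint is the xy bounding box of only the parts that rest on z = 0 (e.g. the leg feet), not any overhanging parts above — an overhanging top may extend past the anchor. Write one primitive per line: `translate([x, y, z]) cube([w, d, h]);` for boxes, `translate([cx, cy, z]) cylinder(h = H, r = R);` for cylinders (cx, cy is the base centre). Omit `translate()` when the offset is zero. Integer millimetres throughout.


// leg_h = 404 - 40 = 364
translate([414, 363, 364]) cube([354, 359, 40]);
translate([437, 386, 0]) cylinder(h = 364, r = 23);
translate([745, 386, 0]) cylinder(h = 364, r = 23);
translate([437, 699, 0]) cylinder(h = 364, r = 23);
translate([745, 699, 0]) cylinder(h = 364, r = 23);


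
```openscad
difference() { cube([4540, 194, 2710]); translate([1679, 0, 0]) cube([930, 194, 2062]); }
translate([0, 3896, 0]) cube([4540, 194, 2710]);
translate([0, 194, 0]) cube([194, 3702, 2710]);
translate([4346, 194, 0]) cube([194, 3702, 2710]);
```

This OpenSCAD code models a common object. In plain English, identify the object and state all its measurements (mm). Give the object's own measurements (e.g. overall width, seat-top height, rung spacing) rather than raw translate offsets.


A single room: four walls, each 2710 mm tall and 194 mm thick, enclosing an outside footprint 4540×4090 mm (x × y), no floor or roof. The front and back walls (−y and +y sides) run the full x-width; the side walls fit between their inner faces. A door opening 930 mm wide and 2062 mm tall is cut through the front wall from the floor up, its −x edge 1679 mm from the wall's −x end.


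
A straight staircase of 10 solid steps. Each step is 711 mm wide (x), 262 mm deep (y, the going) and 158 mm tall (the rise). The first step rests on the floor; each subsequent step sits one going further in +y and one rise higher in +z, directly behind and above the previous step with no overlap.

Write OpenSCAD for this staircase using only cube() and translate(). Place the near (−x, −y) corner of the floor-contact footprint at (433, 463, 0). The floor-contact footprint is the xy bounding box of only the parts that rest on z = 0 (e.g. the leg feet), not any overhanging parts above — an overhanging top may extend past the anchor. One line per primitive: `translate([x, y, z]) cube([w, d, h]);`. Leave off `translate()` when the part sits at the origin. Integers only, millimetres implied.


translate([433, 463, 0]) cube([711, 262, 158]);
translate([433, 725, 158]) cube([711, 262, 158]);
translate([433, 987, 316]) cube([711, 262, 158]);
translate([433, 1249, 474]) cube([711, 262, 158]);
translate([433, 1511, 632]) cube([711, 262, 158]);
translate([433, 1773, 790]) cube([711, 262, 158]);
translate([433, 2035, 948]) cube([711, 262, 158]);
translate([433, 2297, 1106]) cube([711, 262, 158]);
translate([433, 2559, 1264]) cube([711, 262, 158]);
translate([433, 2821, 1422]) cube([711, 262, 158]);


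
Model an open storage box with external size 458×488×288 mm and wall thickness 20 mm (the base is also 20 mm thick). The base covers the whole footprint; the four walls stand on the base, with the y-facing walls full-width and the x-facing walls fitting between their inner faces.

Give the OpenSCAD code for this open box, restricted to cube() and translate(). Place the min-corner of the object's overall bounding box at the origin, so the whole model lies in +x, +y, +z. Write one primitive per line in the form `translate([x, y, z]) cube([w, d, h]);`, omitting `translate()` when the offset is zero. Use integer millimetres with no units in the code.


cube([458, 488, 20]);
translate([0, 0, 20]) cube([458, 20, 268]);
translate([0, 468, 20]) cube([458, 20, 268]);
translate([0, 20, 20]) cube([20, 448, 268]);
translate([438, 20, 20]) cube([20, 448, 268]);


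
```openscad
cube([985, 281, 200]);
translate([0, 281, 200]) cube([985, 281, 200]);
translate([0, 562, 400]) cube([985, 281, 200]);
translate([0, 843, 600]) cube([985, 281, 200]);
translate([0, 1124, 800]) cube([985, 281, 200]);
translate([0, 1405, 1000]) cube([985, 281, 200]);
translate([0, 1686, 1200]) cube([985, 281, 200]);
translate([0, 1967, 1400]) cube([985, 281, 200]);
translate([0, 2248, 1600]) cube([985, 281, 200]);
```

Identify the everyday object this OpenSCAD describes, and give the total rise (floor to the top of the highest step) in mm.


A staircase. The total rise is 1800 mm.

9 identical blocks, each offset up and back from the previous — a staircase. Each step is 200 mm tall and there are 9 of them, so the total rise is 9 × 200 = 1800 mm.
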